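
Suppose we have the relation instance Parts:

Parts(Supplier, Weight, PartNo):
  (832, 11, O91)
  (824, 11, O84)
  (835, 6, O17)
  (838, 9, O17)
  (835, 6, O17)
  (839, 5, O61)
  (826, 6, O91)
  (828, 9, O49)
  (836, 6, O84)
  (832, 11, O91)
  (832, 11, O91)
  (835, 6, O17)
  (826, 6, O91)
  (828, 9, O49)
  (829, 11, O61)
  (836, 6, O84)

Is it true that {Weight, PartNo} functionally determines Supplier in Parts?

Yes

(Weight=11, PartNo=O91): 3 rows → Supplier = 832, 832, 832 ✓
(Weight=11, PartNo=O84): 1 row → Supplier = 824 ✓
(Weight=6, PartNo=O17): 3 rows → Supplier = 835, 835, 835 ✓
(Weight=9, PartNo=O17): 1 row → Supplier = 838 ✓
(Weight=5, PartNo=O61): 1 row → Supplier = 839 ✓
(Weight=6, PartNo=O91): 2 rows → Supplier = 826, 826 ✓
(Weight=9, PartNo=O49): 2 rows → Supplier = 828, 828 ✓
(Weight=6, PartNo=O84): 2 rows → Supplier = 836, 836 ✓
(Weight=11, PartNo=O61): 1 row → Supplier = 829 ✓
Every {Weight, PartNo} value is associated with a single Supplier value, so {Weight, PartNo} → Supplier holds.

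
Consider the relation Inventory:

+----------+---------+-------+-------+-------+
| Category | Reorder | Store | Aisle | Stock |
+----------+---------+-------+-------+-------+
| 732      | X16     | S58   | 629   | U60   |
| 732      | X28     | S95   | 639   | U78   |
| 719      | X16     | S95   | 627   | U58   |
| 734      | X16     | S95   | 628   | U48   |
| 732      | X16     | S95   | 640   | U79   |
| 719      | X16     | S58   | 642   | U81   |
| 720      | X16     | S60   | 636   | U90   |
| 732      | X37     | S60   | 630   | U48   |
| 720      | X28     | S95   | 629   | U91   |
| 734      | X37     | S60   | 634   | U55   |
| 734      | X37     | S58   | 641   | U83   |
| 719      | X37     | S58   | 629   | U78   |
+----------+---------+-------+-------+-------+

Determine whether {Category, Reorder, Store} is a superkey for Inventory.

All 12 rows have distinct {Category, Reorder, Store} values, so {Category, Reorder, Store} → (all attributes) holds and {Category, Reorder, Store} is a superkey.

Yes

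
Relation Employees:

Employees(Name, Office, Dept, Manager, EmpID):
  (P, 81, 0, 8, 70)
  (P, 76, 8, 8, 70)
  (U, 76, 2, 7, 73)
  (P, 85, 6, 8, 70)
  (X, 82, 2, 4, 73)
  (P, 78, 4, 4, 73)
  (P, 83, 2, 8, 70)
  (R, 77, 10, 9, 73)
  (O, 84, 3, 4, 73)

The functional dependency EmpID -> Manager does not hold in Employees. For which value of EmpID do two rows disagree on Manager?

73

EmpID=70: 4 rows → Manager = 8, 8, 8, 8 ✓
EmpID=73: 5 rows → Manager takes values {7, 4, 9} — violation
The only EmpID value with inconsistent Manager is EmpID=73.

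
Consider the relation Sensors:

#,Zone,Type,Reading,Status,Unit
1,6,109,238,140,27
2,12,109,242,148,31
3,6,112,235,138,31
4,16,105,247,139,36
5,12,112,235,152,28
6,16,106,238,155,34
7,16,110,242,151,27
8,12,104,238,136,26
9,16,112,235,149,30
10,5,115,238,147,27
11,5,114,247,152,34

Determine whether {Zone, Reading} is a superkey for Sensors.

All 11 rows have distinct {Zone, Reading} values, so {Zone, Reading} → (all attributes) holds and {Zone, Reading} is a superkey.

Yes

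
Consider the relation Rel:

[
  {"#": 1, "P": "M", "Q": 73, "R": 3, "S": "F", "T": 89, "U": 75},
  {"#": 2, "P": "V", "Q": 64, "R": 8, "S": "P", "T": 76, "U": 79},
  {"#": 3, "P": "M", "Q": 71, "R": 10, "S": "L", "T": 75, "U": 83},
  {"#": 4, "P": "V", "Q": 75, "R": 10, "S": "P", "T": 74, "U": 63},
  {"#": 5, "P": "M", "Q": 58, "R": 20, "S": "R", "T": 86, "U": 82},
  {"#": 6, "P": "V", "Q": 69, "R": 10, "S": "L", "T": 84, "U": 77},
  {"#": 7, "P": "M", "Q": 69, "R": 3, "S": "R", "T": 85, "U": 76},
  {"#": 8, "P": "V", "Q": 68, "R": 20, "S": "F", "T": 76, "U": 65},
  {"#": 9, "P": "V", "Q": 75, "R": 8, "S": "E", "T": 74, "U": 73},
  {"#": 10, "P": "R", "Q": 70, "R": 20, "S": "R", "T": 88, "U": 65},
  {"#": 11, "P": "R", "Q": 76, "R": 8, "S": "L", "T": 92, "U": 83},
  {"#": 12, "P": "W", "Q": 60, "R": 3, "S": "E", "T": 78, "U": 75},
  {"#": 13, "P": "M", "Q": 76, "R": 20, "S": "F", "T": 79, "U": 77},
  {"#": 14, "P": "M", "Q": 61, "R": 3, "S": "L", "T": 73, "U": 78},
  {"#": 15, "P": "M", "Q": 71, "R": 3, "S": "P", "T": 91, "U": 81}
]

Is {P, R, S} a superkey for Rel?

All 15 rows have distinct {P, R, S} values, so {P, R, S} → (all attributes) holds and {P, R, S} is a superkey.

Yes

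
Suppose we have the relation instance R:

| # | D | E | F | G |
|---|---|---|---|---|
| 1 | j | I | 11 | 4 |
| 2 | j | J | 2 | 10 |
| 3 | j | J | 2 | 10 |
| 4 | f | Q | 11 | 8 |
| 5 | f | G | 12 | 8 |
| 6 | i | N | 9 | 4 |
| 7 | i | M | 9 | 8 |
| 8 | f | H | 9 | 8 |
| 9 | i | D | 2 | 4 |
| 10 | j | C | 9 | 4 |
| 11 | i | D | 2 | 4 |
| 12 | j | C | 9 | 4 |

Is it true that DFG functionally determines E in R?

Yes

(D=j, F=11, G=4): row 1 → E = I ✓
(D=j, F=2, G=10): rows 2, 3 → E = J, J ✓
(D=f, F=11, G=8): row 4 → E = Q ✓
(D=f, F=12, G=8): row 5 → E = G ✓
(D=i, F=9, G=4): row 6 → E = N ✓
(D=i, F=9, G=8): row 7 → E = M ✓
(D=f, F=9, G=8): row 8 → E = H ✓
(D=i, F=2, G=4): rows 9, 11 → E = D, D ✓
(D=j, F=9, G=4): rows 10, 12 → E = C, C ✓
Every DFG value is associated with a single E value, so DFG -> E holds.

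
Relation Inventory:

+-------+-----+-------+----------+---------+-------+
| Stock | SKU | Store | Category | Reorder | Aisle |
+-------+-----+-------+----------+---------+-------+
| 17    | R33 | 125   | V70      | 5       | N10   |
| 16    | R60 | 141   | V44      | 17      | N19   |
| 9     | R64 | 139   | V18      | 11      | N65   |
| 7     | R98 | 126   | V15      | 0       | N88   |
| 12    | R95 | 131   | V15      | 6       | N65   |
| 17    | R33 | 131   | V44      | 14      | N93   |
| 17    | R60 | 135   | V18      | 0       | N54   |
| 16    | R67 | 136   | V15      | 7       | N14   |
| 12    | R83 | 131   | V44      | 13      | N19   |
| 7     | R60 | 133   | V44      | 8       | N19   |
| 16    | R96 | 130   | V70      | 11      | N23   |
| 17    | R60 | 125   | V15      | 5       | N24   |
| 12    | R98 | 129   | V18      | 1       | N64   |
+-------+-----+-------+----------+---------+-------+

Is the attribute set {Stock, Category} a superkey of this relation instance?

All 13 rows have distinct {Stock, Category} values, so {Stock, Category} → (all attributes) holds and {Stock, Category} is a superkey.

Yes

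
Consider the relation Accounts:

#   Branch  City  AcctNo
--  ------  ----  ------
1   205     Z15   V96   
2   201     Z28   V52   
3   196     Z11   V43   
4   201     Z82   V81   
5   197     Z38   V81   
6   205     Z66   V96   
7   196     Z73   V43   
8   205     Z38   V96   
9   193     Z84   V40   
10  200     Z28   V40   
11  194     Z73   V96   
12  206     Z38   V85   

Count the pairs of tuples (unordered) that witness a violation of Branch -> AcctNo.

Branch=205: all 3 rows agree on AcctNo — 0 pairs.
Branch=201: violating pairs (2,4) — 1 pair.
Branch=196: all 2 rows agree on AcctNo — 0 pairs.

1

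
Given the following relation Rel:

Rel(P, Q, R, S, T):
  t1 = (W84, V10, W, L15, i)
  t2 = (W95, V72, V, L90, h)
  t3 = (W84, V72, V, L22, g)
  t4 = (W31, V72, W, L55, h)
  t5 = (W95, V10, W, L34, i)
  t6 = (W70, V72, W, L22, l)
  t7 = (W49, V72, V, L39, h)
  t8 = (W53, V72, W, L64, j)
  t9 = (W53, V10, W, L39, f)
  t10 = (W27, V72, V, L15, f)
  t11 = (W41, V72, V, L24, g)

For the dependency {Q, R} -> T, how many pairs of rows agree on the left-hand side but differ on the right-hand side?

(Q=V10, R=W): violating pairs (1,9), (5,9) — 2 pairs.
(Q=V72, R=V): violating pairs (2,3), (2,10), (2,11), (3,7), (3,10), (7,10), (7,11), (10,11) — 8 pairs.
(Q=V72, R=W): violating pairs (4,6), (4,8), (6,8) — 3 pairs.

13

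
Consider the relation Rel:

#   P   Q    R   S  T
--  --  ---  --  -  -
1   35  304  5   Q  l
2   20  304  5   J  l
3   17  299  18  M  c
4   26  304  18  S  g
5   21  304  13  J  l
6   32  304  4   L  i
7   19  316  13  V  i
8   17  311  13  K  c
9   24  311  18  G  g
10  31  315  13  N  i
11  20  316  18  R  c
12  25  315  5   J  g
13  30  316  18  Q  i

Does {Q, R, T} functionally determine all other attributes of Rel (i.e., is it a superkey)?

Rows 1 and 2 have the same {Q, R, T} value (Q=304, R=5, T=l) but are distinct tuples, so {Q, R, T} does not determine every attribute — not a superkey.

No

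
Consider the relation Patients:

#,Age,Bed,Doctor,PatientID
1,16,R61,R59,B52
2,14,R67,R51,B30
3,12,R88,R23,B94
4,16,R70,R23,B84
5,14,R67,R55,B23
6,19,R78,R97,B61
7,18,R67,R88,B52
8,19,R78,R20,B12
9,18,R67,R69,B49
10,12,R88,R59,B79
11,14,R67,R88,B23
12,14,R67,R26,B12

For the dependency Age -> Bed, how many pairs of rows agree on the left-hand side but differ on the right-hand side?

1

Age=16: violating pairs (1,4) — 1 pair.
Age=14: all 4 rows agree on Bed — 0 pairs.
Age=12: all 2 rows agree on Bed — 0 pairs.
Age=19: all 2 rows agree on Bed — 0 pairs.
Age=18: all 2 rows agree on Bed — 0 pairs.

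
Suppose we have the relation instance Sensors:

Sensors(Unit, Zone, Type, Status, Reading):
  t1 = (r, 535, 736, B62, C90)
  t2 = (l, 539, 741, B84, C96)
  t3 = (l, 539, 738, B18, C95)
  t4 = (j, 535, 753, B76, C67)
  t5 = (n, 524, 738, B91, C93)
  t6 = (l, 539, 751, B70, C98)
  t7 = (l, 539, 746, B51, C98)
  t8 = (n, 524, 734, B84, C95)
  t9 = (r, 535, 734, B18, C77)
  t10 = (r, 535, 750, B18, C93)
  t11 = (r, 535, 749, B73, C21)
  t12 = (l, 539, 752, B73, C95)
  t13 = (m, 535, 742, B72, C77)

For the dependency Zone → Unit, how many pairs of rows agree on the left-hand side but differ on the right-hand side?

Zone=535: violating pairs (1,4), (1,13), (4,9), (4,10), (4,11), (4,13), (9,13), (10,13), (11,13) — 9 pairs.
Zone=539: all 5 rows agree on Unit — 0 pairs.
Zone=524: all 2 rows agree on Unit — 0 pairs.

9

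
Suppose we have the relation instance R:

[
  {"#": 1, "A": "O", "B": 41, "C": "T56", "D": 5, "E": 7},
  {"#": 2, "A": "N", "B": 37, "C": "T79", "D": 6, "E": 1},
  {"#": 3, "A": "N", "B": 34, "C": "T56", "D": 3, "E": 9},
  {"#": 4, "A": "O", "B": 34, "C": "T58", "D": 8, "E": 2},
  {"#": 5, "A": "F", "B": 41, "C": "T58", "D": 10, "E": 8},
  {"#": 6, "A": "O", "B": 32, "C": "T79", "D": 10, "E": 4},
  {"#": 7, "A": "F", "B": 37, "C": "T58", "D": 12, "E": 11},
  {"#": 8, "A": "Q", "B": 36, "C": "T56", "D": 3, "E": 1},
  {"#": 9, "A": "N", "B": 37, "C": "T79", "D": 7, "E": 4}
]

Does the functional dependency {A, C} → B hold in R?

(A=O, C=T56): row 1 → B = 41 ✓
(A=N, C=T79): rows 2, 9 → B = 37, 37 ✓
(A=N, C=T56): row 3 → B = 34 ✓
(A=O, C=T58): row 4 → B = 34 ✓
(A=F, C=T58): rows 5, 7 → B takes values {41, 37} — violation
(A=O, C=T79): row 6 → B = 32 ✓
(A=Q, C=T56): row 8 → B = 36 ✓
Two rows agree on {A, C} but differ on B, so {A, C} → B does not hold.

No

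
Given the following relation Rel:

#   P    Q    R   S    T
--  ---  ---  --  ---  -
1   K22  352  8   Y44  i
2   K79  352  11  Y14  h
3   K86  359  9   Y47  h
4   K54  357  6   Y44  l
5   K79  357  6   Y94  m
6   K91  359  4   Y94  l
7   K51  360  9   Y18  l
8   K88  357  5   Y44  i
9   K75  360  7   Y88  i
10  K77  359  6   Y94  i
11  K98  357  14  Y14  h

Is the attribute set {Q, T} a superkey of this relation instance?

Yes

All 11 rows have distinct {Q, T} values, so {Q, T} → (all attributes) holds and {Q, T} is a superkey.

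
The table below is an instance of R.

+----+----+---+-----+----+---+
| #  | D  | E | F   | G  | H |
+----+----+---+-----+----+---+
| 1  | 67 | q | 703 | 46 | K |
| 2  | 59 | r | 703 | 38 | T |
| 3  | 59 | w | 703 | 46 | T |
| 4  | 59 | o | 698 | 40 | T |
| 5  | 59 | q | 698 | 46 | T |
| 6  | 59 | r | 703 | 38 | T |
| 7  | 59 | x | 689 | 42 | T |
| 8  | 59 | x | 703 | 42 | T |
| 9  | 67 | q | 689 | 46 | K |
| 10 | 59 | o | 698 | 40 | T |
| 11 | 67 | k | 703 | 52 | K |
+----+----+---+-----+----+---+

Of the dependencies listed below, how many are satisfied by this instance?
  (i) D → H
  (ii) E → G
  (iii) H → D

(i) D → H: every LHS value maps to a single RHS value — holds.
(ii) E → G: every LHS value maps to a single RHS value — holds.
(iii) H → D: every LHS value maps to a single RHS value — holds.
3 of the 3 dependencies hold.

3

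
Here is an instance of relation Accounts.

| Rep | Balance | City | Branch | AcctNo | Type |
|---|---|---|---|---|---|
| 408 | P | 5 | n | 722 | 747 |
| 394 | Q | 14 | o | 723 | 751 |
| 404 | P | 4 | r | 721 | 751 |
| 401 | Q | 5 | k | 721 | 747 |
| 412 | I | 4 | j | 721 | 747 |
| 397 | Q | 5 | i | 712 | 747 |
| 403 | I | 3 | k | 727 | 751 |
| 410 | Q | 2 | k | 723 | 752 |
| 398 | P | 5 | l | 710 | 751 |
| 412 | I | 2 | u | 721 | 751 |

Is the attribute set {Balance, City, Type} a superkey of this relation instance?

No

Two distinct rows share (Balance=Q, City=5, Type=747), so {Balance, City, Type} does not determine every attribute — not a superkey.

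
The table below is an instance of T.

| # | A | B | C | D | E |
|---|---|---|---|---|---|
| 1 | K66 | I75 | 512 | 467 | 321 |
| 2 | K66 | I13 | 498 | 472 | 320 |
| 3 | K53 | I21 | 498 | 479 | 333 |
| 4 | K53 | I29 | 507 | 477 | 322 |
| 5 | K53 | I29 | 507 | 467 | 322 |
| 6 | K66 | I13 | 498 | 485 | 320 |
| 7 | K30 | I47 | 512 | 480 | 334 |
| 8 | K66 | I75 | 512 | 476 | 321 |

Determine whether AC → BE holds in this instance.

(A=K66, C=512): rows 1, 8 → {B,E} = (I75, 321), (I75, 321) ✓
(A=K66, C=498): rows 2, 6 → {B,E} = (I13, 320), (I13, 320) ✓
(A=K53, C=498): row 3 → {B,E} = (I21, 333) ✓
(A=K53, C=507): rows 4, 5 → {B,E} = (I29, 322), (I29, 322) ✓
(A=K30, C=512): row 7 → {B,E} = (I47, 334) ✓
Every AC value is associated with a single BE value, so AC → BE holds.

Yes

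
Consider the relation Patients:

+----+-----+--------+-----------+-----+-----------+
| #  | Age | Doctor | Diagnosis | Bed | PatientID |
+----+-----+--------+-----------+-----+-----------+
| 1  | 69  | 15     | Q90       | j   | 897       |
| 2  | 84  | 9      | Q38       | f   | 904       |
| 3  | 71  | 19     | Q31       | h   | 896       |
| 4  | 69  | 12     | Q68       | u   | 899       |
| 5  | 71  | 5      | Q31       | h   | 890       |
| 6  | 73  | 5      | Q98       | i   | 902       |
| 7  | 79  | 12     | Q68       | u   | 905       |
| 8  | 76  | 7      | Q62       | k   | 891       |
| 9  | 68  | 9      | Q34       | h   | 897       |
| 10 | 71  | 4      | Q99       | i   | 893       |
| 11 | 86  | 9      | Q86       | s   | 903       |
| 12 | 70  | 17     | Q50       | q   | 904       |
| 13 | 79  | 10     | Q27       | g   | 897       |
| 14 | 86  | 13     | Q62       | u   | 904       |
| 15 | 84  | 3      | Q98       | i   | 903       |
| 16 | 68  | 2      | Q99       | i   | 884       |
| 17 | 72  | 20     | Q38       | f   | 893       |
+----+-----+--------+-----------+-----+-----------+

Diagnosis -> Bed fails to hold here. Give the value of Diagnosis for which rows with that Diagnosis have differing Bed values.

Q62

Diagnosis=Q90: row 1 → Bed = j ✓
Diagnosis=Q38: rows 2, 17 → Bed = f, f ✓
Diagnosis=Q31: rows 3, 5 → Bed = h, h ✓
Diagnosis=Q68: rows 4, 7 → Bed = u, u ✓
Diagnosis=Q98: rows 6, 15 → Bed = i, i ✓
Diagnosis=Q62: rows 8, 14 → Bed takes values {k, u} — violation
Diagnosis=Q34: row 9 → Bed = h ✓
Diagnosis=Q99: rows 10, 16 → Bed = i, i ✓
Diagnosis=Q86: row 11 → Bed = s ✓
Diagnosis=Q50: row 12 → Bed = q ✓
Diagnosis=Q27: row 13 → Bed = g ✓
The only Diagnosis value with inconsistent Bed is Diagnosis=Q62.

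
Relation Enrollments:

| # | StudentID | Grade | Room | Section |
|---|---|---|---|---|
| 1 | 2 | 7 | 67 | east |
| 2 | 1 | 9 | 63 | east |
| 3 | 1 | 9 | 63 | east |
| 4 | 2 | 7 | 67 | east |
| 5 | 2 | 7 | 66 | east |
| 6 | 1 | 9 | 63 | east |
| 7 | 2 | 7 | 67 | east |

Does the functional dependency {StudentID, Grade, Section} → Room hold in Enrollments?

(StudentID=2, Grade=7, Section=east): rows 1, 4, 5, 7 → Room takes values {67, 66} — violation
(StudentID=1, Grade=9, Section=east): rows 2, 3, 6 → Room = 63, 63, 63 ✓
Two rows agree on {StudentID, Grade, Section} but differ on Room, so {StudentID, Grade, Section} → Room does not hold.

No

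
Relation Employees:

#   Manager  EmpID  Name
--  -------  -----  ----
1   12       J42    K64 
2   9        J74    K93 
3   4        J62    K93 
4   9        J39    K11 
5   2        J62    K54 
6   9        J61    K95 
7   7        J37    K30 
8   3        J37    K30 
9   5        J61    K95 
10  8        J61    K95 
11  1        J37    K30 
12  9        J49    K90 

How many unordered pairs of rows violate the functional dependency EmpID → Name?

1

EmpID=J62: violating pairs (3,5) — 1 pair.
EmpID=J61: all 3 rows agree on Name — 0 pairs.
EmpID=J37: all 3 rows agree on Name — 0 pairs.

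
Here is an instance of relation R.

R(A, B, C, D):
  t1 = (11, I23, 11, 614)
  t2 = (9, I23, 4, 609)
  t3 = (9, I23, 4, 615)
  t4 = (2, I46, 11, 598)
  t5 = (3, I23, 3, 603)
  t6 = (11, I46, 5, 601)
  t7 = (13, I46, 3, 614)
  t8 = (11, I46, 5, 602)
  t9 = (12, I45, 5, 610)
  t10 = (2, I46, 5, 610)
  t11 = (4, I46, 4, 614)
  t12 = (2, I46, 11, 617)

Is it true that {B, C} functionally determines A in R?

No

(B=I23, C=11): row 1 → A = 11 ✓
(B=I23, C=4): rows 2, 3 → A = 9, 9 ✓
(B=I46, C=11): rows 4, 12 → A = 2, 2 ✓
(B=I23, C=3): row 5 → A = 3 ✓
(B=I46, C=5): rows 6, 8, 10 → A takes values {11, 2} — violation
(B=I46, C=3): row 7 → A = 13 ✓
(B=I45, C=5): row 9 → A = 12 ✓
(B=I46, C=4): row 11 → A = 4 ✓
Two rows agree on {B, C} but differ on A, so {B, C} → A does not hold.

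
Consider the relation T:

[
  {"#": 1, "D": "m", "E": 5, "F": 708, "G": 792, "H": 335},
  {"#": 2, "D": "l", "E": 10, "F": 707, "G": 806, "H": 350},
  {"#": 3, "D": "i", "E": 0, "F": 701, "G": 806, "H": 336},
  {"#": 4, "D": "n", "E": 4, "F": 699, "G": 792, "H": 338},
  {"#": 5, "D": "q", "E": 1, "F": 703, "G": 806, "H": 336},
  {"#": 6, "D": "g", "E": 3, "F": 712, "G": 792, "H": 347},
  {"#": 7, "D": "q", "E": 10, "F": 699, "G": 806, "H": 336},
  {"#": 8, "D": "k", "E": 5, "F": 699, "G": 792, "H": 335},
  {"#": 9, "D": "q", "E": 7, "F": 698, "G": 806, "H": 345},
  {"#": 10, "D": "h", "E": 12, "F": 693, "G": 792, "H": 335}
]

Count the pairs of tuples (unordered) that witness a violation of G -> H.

14

G=792: violating pairs (1,4), (1,6), (4,6), (4,8), (4,10), (6,8), (6,10) — 7 pairs.
G=806: violating pairs (2,3), (2,5), (2,7), (2,9), (3,9), (5,9), (7,9) — 7 pairs.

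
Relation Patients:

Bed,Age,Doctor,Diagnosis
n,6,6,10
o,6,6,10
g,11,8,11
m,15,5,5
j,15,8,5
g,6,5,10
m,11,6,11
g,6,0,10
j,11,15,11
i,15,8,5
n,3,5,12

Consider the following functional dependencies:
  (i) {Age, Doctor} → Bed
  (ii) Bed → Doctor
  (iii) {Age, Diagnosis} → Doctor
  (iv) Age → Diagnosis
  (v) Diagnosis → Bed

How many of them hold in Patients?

1

(i) {Age, Doctor} → Bed: (Age=6, Doctor=6): 2 rows → Bed takes values {n, o} — violation; (Age=15, Doctor=8): 2 rows → Bed takes values {j, i} — violation — fails.
(ii) Bed → Doctor: Bed=n: 2 rows → Doctor takes values {6, 5} — violation; Bed=g: 3 rows → Doctor takes values {8, 5, 0} — violation; Bed=m: 2 rows → Doctor takes values {5, 6} — violation; Bed=j: 2 rows → Doctor takes values {8, 15} — violation — fails.
(iii) {Age, Diagnosis} → Doctor: (Age=6, Diagnosis=10): 4 rows → Doctor takes values {6, 5, 0} — violation; (Age=11, Diagnosis=11): 3 rows → Doctor takes values {8, 6, 15} — violation; (Age=15, Diagnosis=5): 3 rows → Doctor takes values {5, 8} — violation — fails.
(iv) Age → Diagnosis: every LHS value maps to a single RHS value — holds.
(v) Diagnosis → Bed: Diagnosis=10: 4 rows → Bed takes values {n, o, g} — violation; Diagnosis=11: 3 rows → Bed takes values {g, m, j} — violation; Diagnosis=5: 3 rows → Bed takes values {m, j, i} — violation — fails.
1 of the 5 dependencies holds.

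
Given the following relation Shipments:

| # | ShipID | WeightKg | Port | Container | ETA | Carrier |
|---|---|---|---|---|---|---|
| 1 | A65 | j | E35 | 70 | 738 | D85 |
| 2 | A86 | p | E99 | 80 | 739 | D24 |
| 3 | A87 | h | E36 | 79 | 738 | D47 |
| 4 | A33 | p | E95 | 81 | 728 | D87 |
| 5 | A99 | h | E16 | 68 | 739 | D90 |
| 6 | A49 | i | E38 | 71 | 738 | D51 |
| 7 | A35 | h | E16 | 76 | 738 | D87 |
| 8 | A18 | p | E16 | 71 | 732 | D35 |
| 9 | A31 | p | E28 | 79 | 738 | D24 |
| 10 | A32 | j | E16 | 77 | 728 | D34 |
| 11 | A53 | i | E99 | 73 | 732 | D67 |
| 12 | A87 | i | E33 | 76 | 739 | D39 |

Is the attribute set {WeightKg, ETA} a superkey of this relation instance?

No

Rows 3 and 7 have the same {WeightKg, ETA} value (WeightKg=h, ETA=738) but are distinct tuples, so {WeightKg, ETA} does not determine every attribute — not a superkey.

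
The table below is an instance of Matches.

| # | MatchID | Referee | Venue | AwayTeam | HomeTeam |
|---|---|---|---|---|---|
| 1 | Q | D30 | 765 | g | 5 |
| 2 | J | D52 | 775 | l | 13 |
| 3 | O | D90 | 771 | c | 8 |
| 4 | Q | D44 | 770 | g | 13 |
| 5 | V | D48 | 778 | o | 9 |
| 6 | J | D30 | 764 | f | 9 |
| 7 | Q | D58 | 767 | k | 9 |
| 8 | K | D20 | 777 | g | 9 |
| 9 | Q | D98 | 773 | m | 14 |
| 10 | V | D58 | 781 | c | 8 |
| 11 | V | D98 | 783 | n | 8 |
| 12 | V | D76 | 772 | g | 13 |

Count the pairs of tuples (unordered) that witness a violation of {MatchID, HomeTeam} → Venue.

(MatchID=V, HomeTeam=8): violating pairs (10,11) — 1 pair.

1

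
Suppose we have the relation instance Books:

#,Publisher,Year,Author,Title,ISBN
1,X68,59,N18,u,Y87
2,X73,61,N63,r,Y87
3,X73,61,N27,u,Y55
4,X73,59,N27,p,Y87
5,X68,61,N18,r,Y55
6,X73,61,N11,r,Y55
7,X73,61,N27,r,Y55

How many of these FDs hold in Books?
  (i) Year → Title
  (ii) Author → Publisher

1

(i) Year → Title: Year=59: rows 1, 4 → Title takes values {u, p} — violation; Year=61: rows 2, 3, 5, 6, 7 → Title takes values {r, u} — violation — fails.
(ii) Author → Publisher: every LHS value maps to a single RHS value — holds.
1 of the 2 dependencies holds.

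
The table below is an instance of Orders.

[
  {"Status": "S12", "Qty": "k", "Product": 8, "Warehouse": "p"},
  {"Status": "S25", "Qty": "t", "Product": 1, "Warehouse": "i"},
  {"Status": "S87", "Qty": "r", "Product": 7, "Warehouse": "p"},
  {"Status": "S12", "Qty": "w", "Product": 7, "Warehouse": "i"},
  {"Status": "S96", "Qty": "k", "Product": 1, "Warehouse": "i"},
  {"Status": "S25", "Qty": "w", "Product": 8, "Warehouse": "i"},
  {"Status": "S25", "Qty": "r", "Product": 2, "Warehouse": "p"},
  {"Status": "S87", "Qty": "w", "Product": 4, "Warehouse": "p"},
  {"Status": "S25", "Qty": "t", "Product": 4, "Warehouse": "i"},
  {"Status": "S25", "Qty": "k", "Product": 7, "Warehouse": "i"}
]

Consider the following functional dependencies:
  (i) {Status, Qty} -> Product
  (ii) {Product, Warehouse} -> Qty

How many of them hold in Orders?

(i) {Status, Qty} -> Product: (Status=S25, Qty=t): 2 rows → Product takes values {1, 4} — violation — fails.
(ii) {Product, Warehouse} -> Qty: (Product=1, Warehouse=i): 2 rows → Qty takes values {t, k} — violation; (Product=7, Warehouse=i): 2 rows → Qty takes values {w, k} — violation — fails.
None of the 2 dependencies hold.

0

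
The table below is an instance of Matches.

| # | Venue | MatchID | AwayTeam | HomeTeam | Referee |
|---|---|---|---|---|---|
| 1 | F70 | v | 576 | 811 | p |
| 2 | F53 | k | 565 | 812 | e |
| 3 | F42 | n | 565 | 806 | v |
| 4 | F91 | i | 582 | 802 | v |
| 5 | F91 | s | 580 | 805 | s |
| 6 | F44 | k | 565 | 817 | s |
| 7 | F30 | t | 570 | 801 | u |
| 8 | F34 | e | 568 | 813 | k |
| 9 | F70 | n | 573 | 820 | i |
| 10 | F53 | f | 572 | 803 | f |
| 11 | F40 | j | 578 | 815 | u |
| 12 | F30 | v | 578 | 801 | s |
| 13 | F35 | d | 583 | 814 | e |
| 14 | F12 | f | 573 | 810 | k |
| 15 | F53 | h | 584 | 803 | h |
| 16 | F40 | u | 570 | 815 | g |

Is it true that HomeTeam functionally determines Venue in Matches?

Yes

HomeTeam=811: row 1 → Venue = F70 ✓
HomeTeam=812: row 2 → Venue = F53 ✓
HomeTeam=806: row 3 → Venue = F42 ✓
HomeTeam=802: row 4 → Venue = F91 ✓
HomeTeam=805: row 5 → Venue = F91 ✓
HomeTeam=817: row 6 → Venue = F44 ✓
HomeTeam=801: rows 7, 12 → Venue = F30, F30 ✓
HomeTeam=813: row 8 → Venue = F34 ✓
HomeTeam=820: row 9 → Venue = F70 ✓
HomeTeam=803: rows 10, 15 → Venue = F53, F53 ✓
HomeTeam=815: rows 11, 16 → Venue = F40, F40 ✓
HomeTeam=814: row 13 → Venue = F35 ✓
HomeTeam=810: row 14 → Venue = F12 ✓
Every HomeTeam value is associated with a single Venue value, so HomeTeam -> Venue holds.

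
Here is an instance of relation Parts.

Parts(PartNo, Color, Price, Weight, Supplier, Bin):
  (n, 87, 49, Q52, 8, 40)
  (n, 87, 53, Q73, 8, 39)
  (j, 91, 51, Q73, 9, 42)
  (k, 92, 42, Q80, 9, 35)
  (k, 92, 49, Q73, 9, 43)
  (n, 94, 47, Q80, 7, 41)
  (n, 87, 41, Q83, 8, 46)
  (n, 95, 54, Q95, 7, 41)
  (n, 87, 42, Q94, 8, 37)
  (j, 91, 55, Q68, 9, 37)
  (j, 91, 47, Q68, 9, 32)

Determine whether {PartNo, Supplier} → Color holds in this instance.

No

(PartNo=n, Supplier=8): 4 rows → Color = 87, 87, 87, 87 ✓
(PartNo=j, Supplier=9): 3 rows → Color = 91, 91, 91 ✓
(PartNo=k, Supplier=9): 2 rows → Color = 92, 92 ✓
(PartNo=n, Supplier=7): 2 rows → Color takes values {94, 95} — violation
Two rows agree on {PartNo, Supplier} but differ on Color, so {PartNo, Supplier} → Color does not hold.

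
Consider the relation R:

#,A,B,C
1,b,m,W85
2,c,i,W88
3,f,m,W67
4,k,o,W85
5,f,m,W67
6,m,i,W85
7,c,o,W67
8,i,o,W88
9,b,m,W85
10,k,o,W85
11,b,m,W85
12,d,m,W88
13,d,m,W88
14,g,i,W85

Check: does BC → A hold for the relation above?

(B=m, C=W85): rows 1, 9, 11 → A = b, b, b ✓
(B=i, C=W88): row 2 → A = c ✓
(B=m, C=W67): rows 3, 5 → A = f, f ✓
(B=o, C=W85): rows 4, 10 → A = k, k ✓
(B=i, C=W85): rows 6, 14 → A takes values {m, g} — violation
(B=o, C=W67): row 7 → A = c ✓
(B=o, C=W88): row 8 → A = i ✓
(B=m, C=W88): rows 12, 13 → A = d, d ✓
Two rows agree on BC but differ on A, so BC → A does not hold.

No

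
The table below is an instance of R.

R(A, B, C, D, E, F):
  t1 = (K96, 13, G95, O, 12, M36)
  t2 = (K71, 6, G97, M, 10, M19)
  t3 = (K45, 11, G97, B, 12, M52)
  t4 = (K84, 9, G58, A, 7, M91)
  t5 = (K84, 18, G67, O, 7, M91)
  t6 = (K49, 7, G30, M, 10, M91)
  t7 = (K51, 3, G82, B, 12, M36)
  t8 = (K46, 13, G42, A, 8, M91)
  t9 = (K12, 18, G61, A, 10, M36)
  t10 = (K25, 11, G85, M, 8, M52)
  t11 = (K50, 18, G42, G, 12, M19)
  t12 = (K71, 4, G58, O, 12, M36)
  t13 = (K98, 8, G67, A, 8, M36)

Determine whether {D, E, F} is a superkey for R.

Rows 1 and 12 have the same {D, E, F} value (D=O, E=12, F=M36) but are distinct tuples, so {D, E, F} does not determine every attribute — not a superkey.

No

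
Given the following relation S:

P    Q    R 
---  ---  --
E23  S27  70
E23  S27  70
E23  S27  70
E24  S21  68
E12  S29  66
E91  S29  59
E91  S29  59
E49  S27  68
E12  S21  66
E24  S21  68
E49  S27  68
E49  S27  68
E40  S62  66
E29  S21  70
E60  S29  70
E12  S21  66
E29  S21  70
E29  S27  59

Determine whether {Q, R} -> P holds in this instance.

Yes

(Q=S27, R=70): 3 rows → P = E23, E23, E23 ✓
(Q=S21, R=68): 2 rows → P = E24, E24 ✓
(Q=S29, R=66): 1 row → P = E12 ✓
(Q=S29, R=59): 2 rows → P = E91, E91 ✓
(Q=S27, R=68): 3 rows → P = E49, E49, E49 ✓
(Q=S21, R=66): 2 rows → P = E12, E12 ✓
(Q=S62, R=66): 1 row → P = E40 ✓
(Q=S21, R=70): 2 rows → P = E29, E29 ✓
(Q=S29, R=70): 1 row → P = E60 ✓
(Q=S27, R=59): 1 row → P = E29 ✓
Every {Q, R} value is associated with a single P value, so {Q, R} -> P holds.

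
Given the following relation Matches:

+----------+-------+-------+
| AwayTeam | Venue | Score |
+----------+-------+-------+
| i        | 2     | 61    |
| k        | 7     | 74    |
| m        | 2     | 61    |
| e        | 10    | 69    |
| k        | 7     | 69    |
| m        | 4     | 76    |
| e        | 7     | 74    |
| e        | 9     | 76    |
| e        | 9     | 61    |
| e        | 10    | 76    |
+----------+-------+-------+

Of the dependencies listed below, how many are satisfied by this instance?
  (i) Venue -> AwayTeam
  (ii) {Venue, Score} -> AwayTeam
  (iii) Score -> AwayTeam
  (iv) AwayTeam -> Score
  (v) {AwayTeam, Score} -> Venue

(i) Venue -> AwayTeam: Venue=2: 2 rows → AwayTeam takes values {i, m} — violation; Venue=7: 3 rows → AwayTeam takes values {k, e} — violation — fails.
(ii) {Venue, Score} -> AwayTeam: (Venue=2, Score=61): 2 rows → AwayTeam takes values {i, m} — violation; (Venue=7, Score=74): 2 rows → AwayTeam takes values {k, e} — violation — fails.
(iii) Score -> AwayTeam: Score=61: 3 rows → AwayTeam takes values {i, m, e} — violation; Score=74: 2 rows → AwayTeam takes values {k, e} — violation; Score=69: 2 rows → AwayTeam takes values {e, k} — violation; Score=76: 3 rows → AwayTeam takes values {m, e} — violation — fails.
(iv) AwayTeam -> Score: AwayTeam=k: 2 rows → Score takes values {74, 69} — violation; AwayTeam=m: 2 rows → Score takes values {61, 76} — violation; AwayTeam=e: 5 rows → Score takes values {69, 74, 76, 61} — violation — fails.
(v) {AwayTeam, Score} -> Venue: (AwayTeam=e, Score=76): 2 rows → Venue takes values {9, 10} — violation — fails.
None of the 5 dependencies hold.

0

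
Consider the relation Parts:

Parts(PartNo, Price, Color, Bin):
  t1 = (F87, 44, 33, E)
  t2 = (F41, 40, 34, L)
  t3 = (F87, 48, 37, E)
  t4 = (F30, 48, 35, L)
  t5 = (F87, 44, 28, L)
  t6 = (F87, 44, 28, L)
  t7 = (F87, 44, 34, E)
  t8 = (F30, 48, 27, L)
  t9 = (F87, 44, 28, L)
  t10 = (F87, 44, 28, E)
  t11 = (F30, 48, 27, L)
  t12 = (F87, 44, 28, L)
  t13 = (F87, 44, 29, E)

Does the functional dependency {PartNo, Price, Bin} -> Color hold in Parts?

(PartNo=F87, Price=44, Bin=E): rows 1, 7, 10, 13 → Color takes values {33, 34, 28, 29} — violation
(PartNo=F41, Price=40, Bin=L): row 2 → Color = 34 ✓
(PartNo=F87, Price=48, Bin=E): row 3 → Color = 37 ✓
(PartNo=F30, Price=48, Bin=L): rows 4, 8, 11 → Color takes values {35, 27} — violation
(PartNo=F87, Price=44, Bin=L): rows 5, 6, 9, 12 → Color = 28, 28, 28, 28 ✓
Two rows agree on {PartNo, Price, Bin} but differ on Color, so {PartNo, Price, Bin} -> Color does not hold.

No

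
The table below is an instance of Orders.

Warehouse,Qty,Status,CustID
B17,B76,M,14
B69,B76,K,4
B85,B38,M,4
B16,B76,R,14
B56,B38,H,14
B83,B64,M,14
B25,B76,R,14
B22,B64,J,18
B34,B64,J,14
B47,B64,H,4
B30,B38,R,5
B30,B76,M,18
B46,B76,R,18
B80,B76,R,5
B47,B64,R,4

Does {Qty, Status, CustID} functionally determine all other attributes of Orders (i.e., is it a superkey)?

Two distinct rows share (Qty=B76, Status=R, CustID=14), so {Qty, Status, CustID} does not determine every attribute — not a superkey.

No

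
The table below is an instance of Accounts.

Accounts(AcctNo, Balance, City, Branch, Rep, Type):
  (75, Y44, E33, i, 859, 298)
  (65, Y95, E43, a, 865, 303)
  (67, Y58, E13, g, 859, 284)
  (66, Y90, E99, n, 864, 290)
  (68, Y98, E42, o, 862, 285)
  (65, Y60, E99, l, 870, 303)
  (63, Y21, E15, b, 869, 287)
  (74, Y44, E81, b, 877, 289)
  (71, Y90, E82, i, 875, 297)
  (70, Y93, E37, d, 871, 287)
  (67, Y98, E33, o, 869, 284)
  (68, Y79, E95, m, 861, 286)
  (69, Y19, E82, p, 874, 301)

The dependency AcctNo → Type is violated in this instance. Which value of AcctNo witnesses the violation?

68

AcctNo=75: 1 row → Type = 298 ✓
AcctNo=65: 2 rows → Type = 303, 303 ✓
AcctNo=67: 2 rows → Type = 284, 284 ✓
AcctNo=66: 1 row → Type = 290 ✓
AcctNo=68: 2 rows → Type takes values {285, 286} — violation
AcctNo=63: 1 row → Type = 287 ✓
AcctNo=74: 1 row → Type = 289 ✓
AcctNo=71: 1 row → Type = 297 ✓
AcctNo=70: 1 row → Type = 287 ✓
AcctNo=69: 1 row → Type = 301 ✓
The only AcctNo value with inconsistent Type is AcctNo=68.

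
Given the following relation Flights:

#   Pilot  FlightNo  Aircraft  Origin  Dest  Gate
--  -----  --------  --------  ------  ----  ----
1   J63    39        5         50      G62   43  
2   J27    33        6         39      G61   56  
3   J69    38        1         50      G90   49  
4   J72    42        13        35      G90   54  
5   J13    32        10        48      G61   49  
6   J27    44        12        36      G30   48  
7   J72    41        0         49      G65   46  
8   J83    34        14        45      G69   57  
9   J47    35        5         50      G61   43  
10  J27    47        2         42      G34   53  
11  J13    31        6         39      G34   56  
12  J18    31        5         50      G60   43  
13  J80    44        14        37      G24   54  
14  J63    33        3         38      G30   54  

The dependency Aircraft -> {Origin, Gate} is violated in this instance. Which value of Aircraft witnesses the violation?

Aircraft=5: rows 1, 9, 12 → {Origin,Gate} = (50, 43), (50, 43), (50, 43) ✓
Aircraft=6: rows 2, 11 → {Origin,Gate} = (39, 56), (39, 56) ✓
Aircraft=1: row 3 → {Origin,Gate} = (50, 49) ✓
Aircraft=13: row 4 → {Origin,Gate} = (35, 54) ✓
Aircraft=10: row 5 → {Origin,Gate} = (48, 49) ✓
Aircraft=12: row 6 → {Origin,Gate} = (36, 48) ✓
Aircraft=0: row 7 → {Origin,Gate} = (49, 46) ✓
Aircraft=14: rows 8, 13 → {Origin,Gate} takes values {(45, 57), (37, 54)} — violation
Aircraft=2: row 10 → {Origin,Gate} = (42, 53) ✓
Aircraft=3: row 14 → {Origin,Gate} = (38, 54) ✓
The only Aircraft value with inconsistent RHS is Aircraft=14.

14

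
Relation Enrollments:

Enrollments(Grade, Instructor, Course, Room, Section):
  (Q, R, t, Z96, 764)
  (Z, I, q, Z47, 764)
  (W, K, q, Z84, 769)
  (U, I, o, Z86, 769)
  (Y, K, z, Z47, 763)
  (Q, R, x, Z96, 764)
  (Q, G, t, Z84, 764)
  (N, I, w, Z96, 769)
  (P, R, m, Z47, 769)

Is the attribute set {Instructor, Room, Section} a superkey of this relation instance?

Two distinct rows share (Instructor=R, Room=Z96, Section=764), so {Instructor, Room, Section} does not determine every attribute — not a superkey.

No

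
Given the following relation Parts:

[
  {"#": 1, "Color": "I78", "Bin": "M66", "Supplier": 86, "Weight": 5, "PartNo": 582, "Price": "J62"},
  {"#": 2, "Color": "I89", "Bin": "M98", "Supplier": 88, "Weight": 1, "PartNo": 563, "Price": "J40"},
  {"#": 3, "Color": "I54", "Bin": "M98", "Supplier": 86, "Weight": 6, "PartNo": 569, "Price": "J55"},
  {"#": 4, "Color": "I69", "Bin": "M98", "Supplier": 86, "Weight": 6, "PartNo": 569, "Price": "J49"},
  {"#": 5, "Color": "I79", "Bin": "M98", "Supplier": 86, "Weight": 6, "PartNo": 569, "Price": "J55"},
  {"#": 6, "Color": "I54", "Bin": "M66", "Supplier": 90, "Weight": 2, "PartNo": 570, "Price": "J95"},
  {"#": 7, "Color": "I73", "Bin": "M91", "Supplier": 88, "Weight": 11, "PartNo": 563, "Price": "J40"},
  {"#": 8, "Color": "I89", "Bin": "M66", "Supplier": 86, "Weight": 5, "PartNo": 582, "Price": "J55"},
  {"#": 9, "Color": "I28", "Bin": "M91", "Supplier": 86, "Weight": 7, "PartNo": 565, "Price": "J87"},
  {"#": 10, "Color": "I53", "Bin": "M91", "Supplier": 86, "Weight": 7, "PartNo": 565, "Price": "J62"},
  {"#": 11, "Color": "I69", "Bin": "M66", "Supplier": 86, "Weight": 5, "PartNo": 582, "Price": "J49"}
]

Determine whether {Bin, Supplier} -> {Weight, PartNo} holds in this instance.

(Bin=M66, Supplier=86): rows 1, 8, 11 → {Weight,PartNo} = (5, 582), (5, 582), (5, 582) ✓
(Bin=M98, Supplier=88): row 2 → {Weight,PartNo} = (1, 563) ✓
(Bin=M98, Supplier=86): rows 3, 4, 5 → {Weight,PartNo} = (6, 569), (6, 569), (6, 569) ✓
(Bin=M66, Supplier=90): row 6 → {Weight,PartNo} = (2, 570) ✓
(Bin=M91, Supplier=88): row 7 → {Weight,PartNo} = (11, 563) ✓
(Bin=M91, Supplier=86): rows 9, 10 → {Weight,PartNo} = (7, 565), (7, 565) ✓
Every {Bin, Supplier} value is associated with a single {Weight, PartNo} value, so {Bin, Supplier} -> {Weight, PartNo} holds.

Yes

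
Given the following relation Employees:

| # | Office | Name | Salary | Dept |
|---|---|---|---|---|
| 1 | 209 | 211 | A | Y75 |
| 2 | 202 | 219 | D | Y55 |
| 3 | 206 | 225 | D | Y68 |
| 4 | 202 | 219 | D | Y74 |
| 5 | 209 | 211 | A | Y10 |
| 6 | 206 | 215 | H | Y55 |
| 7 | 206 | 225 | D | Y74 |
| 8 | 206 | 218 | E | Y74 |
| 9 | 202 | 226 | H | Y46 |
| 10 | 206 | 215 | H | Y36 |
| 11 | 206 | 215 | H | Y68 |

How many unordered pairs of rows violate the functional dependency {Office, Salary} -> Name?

0

(Office=209, Salary=A): all 2 rows agree on Name — 0 pairs.
(Office=202, Salary=D): all 2 rows agree on Name — 0 pairs.
(Office=206, Salary=D): all 2 rows agree on Name — 0 pairs.
(Office=206, Salary=H): all 3 rows agree on Name — 0 pairs.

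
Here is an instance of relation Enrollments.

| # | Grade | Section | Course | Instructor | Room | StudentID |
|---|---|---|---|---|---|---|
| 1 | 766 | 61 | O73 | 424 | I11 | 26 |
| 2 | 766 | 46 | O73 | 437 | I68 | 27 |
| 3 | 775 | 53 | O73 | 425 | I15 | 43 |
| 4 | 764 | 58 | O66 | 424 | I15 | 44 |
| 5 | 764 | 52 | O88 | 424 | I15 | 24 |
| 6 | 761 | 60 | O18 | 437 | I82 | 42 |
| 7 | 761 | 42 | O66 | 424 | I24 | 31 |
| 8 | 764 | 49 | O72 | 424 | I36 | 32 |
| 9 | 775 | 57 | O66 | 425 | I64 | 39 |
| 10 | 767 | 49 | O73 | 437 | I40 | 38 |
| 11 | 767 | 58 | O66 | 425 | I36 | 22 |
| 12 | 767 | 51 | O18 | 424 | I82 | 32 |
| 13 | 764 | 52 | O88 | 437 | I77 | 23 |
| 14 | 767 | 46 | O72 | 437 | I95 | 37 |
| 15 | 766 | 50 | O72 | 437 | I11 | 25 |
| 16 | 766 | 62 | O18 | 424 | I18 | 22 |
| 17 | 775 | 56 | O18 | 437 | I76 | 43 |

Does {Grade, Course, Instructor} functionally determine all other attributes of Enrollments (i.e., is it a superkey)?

Yes

All 17 rows have distinct {Grade, Course, Instructor} values, so {Grade, Course, Instructor} → (all attributes) holds and {Grade, Course, Instructor} is a superkey.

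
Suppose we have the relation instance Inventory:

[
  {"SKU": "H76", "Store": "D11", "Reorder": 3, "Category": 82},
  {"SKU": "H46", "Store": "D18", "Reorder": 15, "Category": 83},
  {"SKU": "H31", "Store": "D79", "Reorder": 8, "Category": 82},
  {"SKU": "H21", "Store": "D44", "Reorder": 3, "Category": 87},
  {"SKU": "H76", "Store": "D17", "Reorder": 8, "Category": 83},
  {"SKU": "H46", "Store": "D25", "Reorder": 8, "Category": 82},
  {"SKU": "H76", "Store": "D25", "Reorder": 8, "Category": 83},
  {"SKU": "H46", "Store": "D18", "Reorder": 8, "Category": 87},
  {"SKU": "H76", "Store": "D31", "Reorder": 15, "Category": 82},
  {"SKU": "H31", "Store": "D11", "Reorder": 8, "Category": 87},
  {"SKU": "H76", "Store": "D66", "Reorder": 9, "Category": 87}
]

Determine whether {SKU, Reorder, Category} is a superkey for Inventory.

No

Two distinct rows share (SKU=H76, Reorder=8, Category=83), so {SKU, Reorder, Category} does not determine every attribute — not a superkey.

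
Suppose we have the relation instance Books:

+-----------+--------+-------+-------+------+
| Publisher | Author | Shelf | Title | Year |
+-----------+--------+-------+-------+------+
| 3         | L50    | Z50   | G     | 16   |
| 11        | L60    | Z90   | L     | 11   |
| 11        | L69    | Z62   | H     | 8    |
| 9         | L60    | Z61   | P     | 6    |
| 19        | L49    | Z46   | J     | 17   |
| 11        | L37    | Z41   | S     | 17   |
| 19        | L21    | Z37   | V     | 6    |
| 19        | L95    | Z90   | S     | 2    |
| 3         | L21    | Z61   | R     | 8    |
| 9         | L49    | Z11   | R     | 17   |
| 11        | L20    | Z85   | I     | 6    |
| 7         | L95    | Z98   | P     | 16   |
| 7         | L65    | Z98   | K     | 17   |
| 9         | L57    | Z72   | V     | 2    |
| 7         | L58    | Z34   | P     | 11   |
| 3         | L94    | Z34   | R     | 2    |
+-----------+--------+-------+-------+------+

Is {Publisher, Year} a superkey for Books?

Yes

All 16 rows have distinct {Publisher, Year} values, so {Publisher, Year} → (all attributes) holds and {Publisher, Year} is a superkey.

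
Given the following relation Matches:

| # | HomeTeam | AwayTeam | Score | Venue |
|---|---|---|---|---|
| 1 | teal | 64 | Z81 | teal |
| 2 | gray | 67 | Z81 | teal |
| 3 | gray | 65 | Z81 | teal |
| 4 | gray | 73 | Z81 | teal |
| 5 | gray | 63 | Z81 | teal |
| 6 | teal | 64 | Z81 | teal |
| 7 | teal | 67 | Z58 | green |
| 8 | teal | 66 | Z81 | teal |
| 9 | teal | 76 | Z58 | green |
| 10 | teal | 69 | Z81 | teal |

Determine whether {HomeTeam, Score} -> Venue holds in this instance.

Yes

(HomeTeam=teal, Score=Z81): rows 1, 6, 8, 10 → Venue = teal, teal, teal, teal ✓
(HomeTeam=gray, Score=Z81): rows 2, 3, 4, 5 → Venue = teal, teal, teal, teal ✓
(HomeTeam=teal, Score=Z58): rows 7, 9 → Venue = green, green ✓
Every {HomeTeam, Score} value is associated with a single Venue value, so {HomeTeam, Score} -> Venue holds.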